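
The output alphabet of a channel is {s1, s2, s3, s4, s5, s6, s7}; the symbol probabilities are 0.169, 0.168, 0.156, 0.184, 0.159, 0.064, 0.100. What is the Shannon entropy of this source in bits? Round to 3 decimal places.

H = −Σ pᵢ log₂ pᵢ.
−0.169·log₂(0.169) = 0.4335
−0.168·log₂(0.168) = 0.4323
−0.156·log₂(0.156) = 0.4181
−0.184·log₂(0.184) = 0.4494
−0.159·log₂(0.159) = 0.4218
−0.064·log₂(0.064) = 0.2538
−0.100·log₂(0.100) = 0.3322
Sum ≈ 2.7411 → 2.741 bits.

2.741 bits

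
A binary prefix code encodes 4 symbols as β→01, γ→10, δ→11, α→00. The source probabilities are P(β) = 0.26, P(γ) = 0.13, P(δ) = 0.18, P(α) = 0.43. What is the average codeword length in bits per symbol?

2 bits/symbol

L̄ = Σ pᵢ·ℓᵢ = 0.26·2 + 0.13·2 + 0.18·2 + 0.43·2 = 2 bits/symbol.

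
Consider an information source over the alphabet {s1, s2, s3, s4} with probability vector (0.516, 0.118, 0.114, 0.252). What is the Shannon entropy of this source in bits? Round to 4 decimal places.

1.7146 bits

H = −Σ pᵢ log₂ pᵢ.
−0.516·log₂(0.516) = 0.4926
−0.118·log₂(0.118) = 0.3638
−0.114·log₂(0.114) = 0.3571
−0.252·log₂(0.252) = 0.5011
Sum ≈ 1.7146 → 1.7146 bits.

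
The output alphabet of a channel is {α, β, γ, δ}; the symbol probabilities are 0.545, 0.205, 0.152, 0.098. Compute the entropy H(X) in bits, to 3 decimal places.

1.687 bits

H = −Σ pᵢ log₂ pᵢ.
−0.545·log₂(0.545) = 0.4772
−0.205·log₂(0.205) = 0.4687
−0.152·log₂(0.152) = 0.4131
−0.098·log₂(0.098) = 0.3284
Sum ≈ 1.6875 → 1.687 bits.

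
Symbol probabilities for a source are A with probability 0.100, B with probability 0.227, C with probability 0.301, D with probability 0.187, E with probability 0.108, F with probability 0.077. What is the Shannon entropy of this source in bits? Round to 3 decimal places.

2.423 bits

H = −Σ pᵢ log₂ pᵢ.
−0.100·log₂(0.100) = 0.3322
−0.227·log₂(0.227) = 0.4856
−0.301·log₂(0.301) = 0.5214
−0.187·log₂(0.187) = 0.4523
−0.108·log₂(0.108) = 0.3468
−0.077·log₂(0.077) = 0.2848
Sum ≈ 2.4231 → 2.423 bits.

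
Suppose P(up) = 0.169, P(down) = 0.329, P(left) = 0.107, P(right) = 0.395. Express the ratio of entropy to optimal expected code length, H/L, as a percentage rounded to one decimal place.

97.6%

Entropy H = −Σ p log₂ p ≈ 1.8355 bits.
Huffman merges: 107/1000+169/1000→69/250; 69/250+329/1000→121/200; 79/200+121/200→1. L = 1881/1000 ≈ 1.8810.
Efficiency = H/L = 1.8355/1.8810 = 97.6%.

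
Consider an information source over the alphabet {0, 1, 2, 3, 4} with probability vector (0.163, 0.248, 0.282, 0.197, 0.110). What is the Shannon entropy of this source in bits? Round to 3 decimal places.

H = −Σ pᵢ log₂ pᵢ.
−0.163·log₂(0.163) = 0.4266
−0.248·log₂(0.248) = 0.4989
−0.282·log₂(0.282) = 0.5150
−0.197·log₂(0.197) = 0.4617
−0.110·log₂(0.110) = 0.3503
Sum ≈ 2.2525 → 2.252 bits.

2.252 bits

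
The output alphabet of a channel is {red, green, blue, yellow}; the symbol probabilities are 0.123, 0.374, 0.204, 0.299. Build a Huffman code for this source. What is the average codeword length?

1.953 bits/symbol

Repeatedly combine the two least-probable nodes; the expected code length is the sum of the merged weights.
merge 123/1000 + 51/250 → 327/1000
merge 299/1000 + 327/1000 → 313/500
merge 187/500 + 313/500 → 1
L = 327/1000 + 313/500 + 1 = 1953/1000 = 1.953 bits/symbol.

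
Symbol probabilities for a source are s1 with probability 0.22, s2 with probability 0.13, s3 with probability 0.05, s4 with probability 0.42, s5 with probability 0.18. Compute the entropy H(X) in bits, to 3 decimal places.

2.050 bits

H = −Σ pᵢ log₂ pᵢ.
−0.22·log₂(0.22) = 0.4806
−0.13·log₂(0.13) = 0.3826
−0.05·log₂(0.05) = 0.2161
−0.42·log₂(0.42) = 0.5256
−0.18·log₂(0.18) = 0.4453
Sum ≈ 2.0503 → 2.050 bits.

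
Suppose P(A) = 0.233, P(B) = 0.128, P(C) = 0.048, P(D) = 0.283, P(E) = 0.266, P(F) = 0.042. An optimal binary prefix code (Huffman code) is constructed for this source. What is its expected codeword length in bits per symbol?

Repeatedly combine the two least-probable nodes; the expected code length is the sum of the merged weights.
merge 21/500 + 6/125 → 9/100
merge 9/100 + 16/125 → 109/500
merge 109/500 + 233/1000 → 451/1000
merge 133/500 + 283/1000 → 549/1000
merge 451/1000 + 549/1000 → 1
L = 9/100 + 109/500 + 451/1000 + 549/1000 + 1 = 577/250 = 2.308 bits/symbol.

2.308 bits/symbol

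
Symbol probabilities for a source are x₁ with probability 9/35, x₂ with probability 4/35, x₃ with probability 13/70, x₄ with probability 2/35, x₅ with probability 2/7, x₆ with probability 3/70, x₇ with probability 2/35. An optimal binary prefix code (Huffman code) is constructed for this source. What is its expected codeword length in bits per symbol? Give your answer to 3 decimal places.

2.529 bits/symbol

Repeatedly combine the two least-probable nodes; the expected code length is the sum of the merged weights.
merge 3/70 + 2/35 → 1/10
merge 2/35 + 1/10 → 11/70
merge 4/35 + 11/70 → 19/70
merge 13/70 + 9/35 → 31/70
merge 19/70 + 2/7 → 39/70
merge 31/70 + 39/70 → 1
L = 1/10 + 11/70 + 19/70 + 31/70 + 39/70 + 1 = 177/70 ≈ 2.529 bits/symbol.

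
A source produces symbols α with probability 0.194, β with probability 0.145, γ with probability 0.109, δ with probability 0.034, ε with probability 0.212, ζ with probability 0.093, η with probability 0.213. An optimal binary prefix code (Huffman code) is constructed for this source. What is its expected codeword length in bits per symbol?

Repeatedly combine the two least-probable nodes; the expected code length is the sum of the merged weights.
merge 17/500 + 93/1000 → 127/1000
merge 109/1000 + 127/1000 → 59/250
merge 29/200 + 97/500 → 339/1000
merge 53/250 + 213/1000 → 17/40
merge 59/250 + 339/1000 → 23/40
merge 17/40 + 23/40 → 1
L = 127/1000 + 59/250 + 339/1000 + 17/40 + 23/40 + 1 = 1351/500 = 2.702 bits/symbol.

2.702 bits/symbol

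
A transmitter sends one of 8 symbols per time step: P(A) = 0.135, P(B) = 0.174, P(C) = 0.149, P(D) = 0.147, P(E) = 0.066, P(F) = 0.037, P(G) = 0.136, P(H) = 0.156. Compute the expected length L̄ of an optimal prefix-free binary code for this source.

2.929 bits/symbol

Repeatedly combine the two least-probable nodes; the expected code length is the sum of the merged weights.
merge 37/1000 + 33/500 → 103/1000
merge 103/1000 + 27/200 → 119/500
merge 17/125 + 147/1000 → 283/1000
merge 149/1000 + 39/250 → 61/200
merge 87/500 + 119/500 → 103/250
merge 283/1000 + 61/200 → 147/250
merge 103/250 + 147/250 → 1
L = 103/1000 + 119/500 + 283/1000 + 61/200 + 103/250 + 147/250 + 1 = 2929/1000 = 2.929 bits/symbol.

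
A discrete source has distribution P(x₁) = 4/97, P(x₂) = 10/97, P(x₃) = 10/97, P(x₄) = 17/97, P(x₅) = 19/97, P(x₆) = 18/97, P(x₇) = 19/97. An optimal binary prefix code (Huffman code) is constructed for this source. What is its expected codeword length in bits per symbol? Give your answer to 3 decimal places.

Repeatedly combine the two least-probable nodes; the expected code length is the sum of the merged weights.
merge 4/97 + 10/97 → 14/97
merge 10/97 + 14/97 → 24/97
merge 17/97 + 18/97 → 35/97
merge 19/97 + 19/97 → 38/97
merge 24/97 + 35/97 → 59/97
merge 38/97 + 59/97 → 1
L = 14/97 + 24/97 + 35/97 + 38/97 + 59/97 + 1 = 267/97 ≈ 2.753 bits/symbol.

2.753 bits/symbol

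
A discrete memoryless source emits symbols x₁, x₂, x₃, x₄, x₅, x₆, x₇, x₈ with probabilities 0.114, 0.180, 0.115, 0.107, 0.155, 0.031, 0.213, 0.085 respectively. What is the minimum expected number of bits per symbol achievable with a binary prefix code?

Repeatedly combine the two least-probable nodes; the expected code length is the sum of the merged weights.
merge 31/1000 + 17/200 → 29/250
merge 107/1000 + 57/500 → 221/1000
merge 23/200 + 29/250 → 231/1000
merge 31/200 + 9/50 → 67/200
merge 213/1000 + 221/1000 → 217/500
merge 231/1000 + 67/200 → 283/500
merge 217/500 + 283/500 → 1
L = 29/250 + 221/1000 + 231/1000 + 67/200 + 217/500 + 283/500 + 1 = 2903/1000 = 2.903 bits/symbol.

2.903 bits/symbol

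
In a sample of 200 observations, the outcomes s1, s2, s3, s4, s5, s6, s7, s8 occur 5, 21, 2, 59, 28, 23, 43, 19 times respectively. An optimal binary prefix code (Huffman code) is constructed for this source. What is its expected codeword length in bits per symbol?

2.655 bits/symbol

Probabilities are the counts divided by 200.
Repeatedly combine the two least-probable nodes; the expected code length is the sum of the merged weights.
merge 1/100 + 1/40 → 7/200
merge 7/200 + 19/200 → 13/100
merge 21/200 + 23/200 → 11/50
merge 13/100 + 7/50 → 27/100
merge 43/200 + 11/50 → 87/200
merge 27/100 + 59/200 → 113/200
merge 87/200 + 113/200 → 1
L = 7/200 + 13/100 + 11/50 + 27/100 + 87/200 + 113/200 + 1 = 531/200 = 2.655 bits/symbol.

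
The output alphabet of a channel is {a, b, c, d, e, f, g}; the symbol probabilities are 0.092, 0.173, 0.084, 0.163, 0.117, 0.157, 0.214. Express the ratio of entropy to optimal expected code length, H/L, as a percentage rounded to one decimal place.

98.3%

Entropy H = −Σ p log₂ p ≈ 2.7389 bits.
Huffman merges: 21/250+23/250→22/125; 117/1000+157/1000→137/500; 163/1000+173/1000→42/125; 22/125+107/500→39/100; 137/500+42/125→61/100; 39/100+61/100→1. L = 1393/500 ≈ 2.7860.
Efficiency = H/L = 2.7389/2.7860 = 98.3%.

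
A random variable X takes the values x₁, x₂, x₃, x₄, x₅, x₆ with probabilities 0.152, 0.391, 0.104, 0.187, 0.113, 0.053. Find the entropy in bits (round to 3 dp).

2.315 bits

H = −Σ pᵢ log₂ pᵢ.
−0.152·log₂(0.152) = 0.4131
−0.391·log₂(0.391) = 0.5297
−0.104·log₂(0.104) = 0.3396
−0.187·log₂(0.187) = 0.4523
−0.113·log₂(0.113) = 0.3555
−0.053·log₂(0.053) = 0.2246
Sum ≈ 2.3148 → 2.315 bits.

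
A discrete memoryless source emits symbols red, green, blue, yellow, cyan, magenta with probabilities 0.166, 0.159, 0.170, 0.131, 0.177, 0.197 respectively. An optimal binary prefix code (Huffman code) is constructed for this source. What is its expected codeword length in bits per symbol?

2.626 bits/symbol

Repeatedly combine the two least-probable nodes; the expected code length is the sum of the merged weights.
merge 131/1000 + 159/1000 → 29/100
merge 83/500 + 17/100 → 42/125
merge 177/1000 + 197/1000 → 187/500
merge 29/100 + 42/125 → 313/500
merge 187/500 + 313/500 → 1
L = 29/100 + 42/125 + 187/500 + 313/500 + 1 = 1313/500 = 2.626 bits/symbol.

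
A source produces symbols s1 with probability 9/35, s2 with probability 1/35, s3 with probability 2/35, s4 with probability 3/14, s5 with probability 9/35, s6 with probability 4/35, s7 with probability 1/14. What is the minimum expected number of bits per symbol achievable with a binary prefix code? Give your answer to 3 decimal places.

Repeatedly combine the two least-probable nodes; the expected code length is the sum of the merged weights.
merge 1/35 + 2/35 → 3/35
merge 1/14 + 3/35 → 11/70
merge 4/35 + 11/70 → 19/70
merge 3/14 + 9/35 → 33/70
merge 9/35 + 19/70 → 37/70
merge 33/70 + 37/70 → 1
L = 3/35 + 11/70 + 19/70 + 33/70 + 37/70 + 1 = 88/35 ≈ 2.514 bits/symbol.

2.514 bits/symbol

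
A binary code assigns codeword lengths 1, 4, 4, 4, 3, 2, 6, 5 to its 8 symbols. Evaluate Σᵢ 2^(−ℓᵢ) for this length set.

1.109375

With common denominator 2^6 = 64: Σ 2^(−ℓᵢ) = 32/64 + 4/64 + 4/64 + 4/64 + 8/64 + 16/64 + 1/64 + 2/64 = 71/64 = 1.109375.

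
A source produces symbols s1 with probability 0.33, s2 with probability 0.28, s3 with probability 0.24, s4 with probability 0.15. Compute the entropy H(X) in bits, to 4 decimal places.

H = −Σ pᵢ log₂ pᵢ.
−0.33·log₂(0.33) = 0.5278
−0.28·log₂(0.28) = 0.5142
−0.24·log₂(0.24) = 0.4941
−0.15·log₂(0.15) = 0.4105
Sum ≈ 1.9467 → 1.9467 bits.

1.9467 bits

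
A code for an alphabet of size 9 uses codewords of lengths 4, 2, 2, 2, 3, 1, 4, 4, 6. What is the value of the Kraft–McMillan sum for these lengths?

With common denominator 2^6 = 64: Σ 2^(−ℓᵢ) = 4/64 + 16/64 + 16/64 + 16/64 + 8/64 + 32/64 + 4/64 + 4/64 + 1/64 = 101/64 = 1.578125.

1.578125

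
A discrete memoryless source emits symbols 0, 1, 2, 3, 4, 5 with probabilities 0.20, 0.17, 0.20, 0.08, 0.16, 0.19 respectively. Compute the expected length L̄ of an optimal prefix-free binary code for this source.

2.6 bits/symbol

Repeatedly combine the two least-probable nodes; the expected code length is the sum of the merged weights.
merge 2/25 + 4/25 → 6/25
merge 17/100 + 19/100 → 9/25
merge 1/5 + 1/5 → 2/5
merge 6/25 + 9/25 → 3/5
merge 2/5 + 3/5 → 1
L = 6/25 + 9/25 + 2/5 + 3/5 + 1 = 13/5 = 2.6 bits/symbol.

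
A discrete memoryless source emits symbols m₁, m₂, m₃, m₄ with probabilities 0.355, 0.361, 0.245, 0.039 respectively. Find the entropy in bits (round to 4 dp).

1.7407 bits

H = −Σ pᵢ log₂ pᵢ.
−0.355·log₂(0.355) = 0.5304
−0.361·log₂(0.361) = 0.5306
−0.245·log₂(0.245) = 0.4971
−0.039·log₂(0.039) = 0.1825
Sum ≈ 1.7407 → 1.7407 bits.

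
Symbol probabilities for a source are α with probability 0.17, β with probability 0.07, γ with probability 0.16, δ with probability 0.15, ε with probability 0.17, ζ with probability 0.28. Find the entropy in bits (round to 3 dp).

2.486 bits

H = −Σ pᵢ log₂ pᵢ.
−0.17·log₂(0.17) = 0.4346
−0.07·log₂(0.07) = 0.2686
−0.16·log₂(0.16) = 0.4230
−0.15·log₂(0.15) = 0.4105
−0.17·log₂(0.17) = 0.4346
−0.28·log₂(0.28) = 0.5142
Sum ≈ 2.4855 → 2.486 bits.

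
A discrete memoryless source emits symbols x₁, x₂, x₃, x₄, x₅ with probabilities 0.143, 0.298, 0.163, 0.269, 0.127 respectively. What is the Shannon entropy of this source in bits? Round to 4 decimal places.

H = −Σ pᵢ log₂ pᵢ.
−0.143·log₂(0.143) = 0.4012
−0.298·log₂(0.298) = 0.5205
−0.163·log₂(0.163) = 0.4266
−0.269·log₂(0.269) = 0.5096
−0.127·log₂(0.127) = 0.3781
Sum ≈ 2.2360 → 2.2360 bits.

2.2360 bits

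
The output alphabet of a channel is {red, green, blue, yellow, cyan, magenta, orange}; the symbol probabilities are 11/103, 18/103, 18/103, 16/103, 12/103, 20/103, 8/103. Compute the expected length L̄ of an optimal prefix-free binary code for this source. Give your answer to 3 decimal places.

Repeatedly combine the two least-probable nodes; the expected code length is the sum of the merged weights.
merge 8/103 + 11/103 → 19/103
merge 12/103 + 16/103 → 28/103
merge 18/103 + 18/103 → 36/103
merge 19/103 + 20/103 → 39/103
merge 28/103 + 36/103 → 64/103
merge 39/103 + 64/103 → 1
L = 19/103 + 28/103 + 36/103 + 39/103 + 64/103 + 1 = 289/103 ≈ 2.806 bits/symbol.

2.806 bits/symbol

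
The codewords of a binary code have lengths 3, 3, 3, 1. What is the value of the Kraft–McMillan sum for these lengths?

0.875

With common denominator 2^3 = 8: Σ 2^(−ℓᵢ) = 1/8 + 1/8 + 1/8 + 4/8 = 7/8 = 0.875.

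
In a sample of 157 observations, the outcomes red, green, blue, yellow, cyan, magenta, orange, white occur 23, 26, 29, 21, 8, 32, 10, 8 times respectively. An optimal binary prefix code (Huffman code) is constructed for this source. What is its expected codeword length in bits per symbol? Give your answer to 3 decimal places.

2.879 bits/symbol

Probabilities are the counts divided by 157.
Repeatedly combine the two least-probable nodes; the expected code length is the sum of the merged weights.
merge 8/157 + 8/157 → 16/157
merge 10/157 + 16/157 → 26/157
merge 21/157 + 23/157 → 44/157
merge 26/157 + 26/157 → 52/157
merge 29/157 + 32/157 → 61/157
merge 44/157 + 52/157 → 96/157
merge 61/157 + 96/157 → 1
L = 16/157 + 26/157 + 44/157 + 52/157 + 61/157 + 96/157 + 1 = 452/157 ≈ 2.879 bits/symbol.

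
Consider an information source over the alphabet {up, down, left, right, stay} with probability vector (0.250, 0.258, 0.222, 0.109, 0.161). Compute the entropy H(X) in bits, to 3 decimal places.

H = −Σ pᵢ log₂ pᵢ.
−0.250·log₂(0.250) = 0.5000
−0.258·log₂(0.258) = 0.5043
−0.222·log₂(0.222) = 0.4820
−0.109·log₂(0.109) = 0.3485
−0.161·log₂(0.161) = 0.4242
Sum ≈ 2.2591 → 2.259 bits.

2.259 bits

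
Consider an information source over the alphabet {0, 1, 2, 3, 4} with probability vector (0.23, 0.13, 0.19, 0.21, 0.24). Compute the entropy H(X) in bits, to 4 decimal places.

H = −Σ pᵢ log₂ pᵢ.
−0.23·log₂(0.23) = 0.4877
−0.13·log₂(0.13) = 0.3826
−0.19·log₂(0.19) = 0.4552
−0.21·log₂(0.21) = 0.4728
−0.24·log₂(0.24) = 0.4941
Sum ≈ 2.2925 → 2.2925 bits.

2.2925 bits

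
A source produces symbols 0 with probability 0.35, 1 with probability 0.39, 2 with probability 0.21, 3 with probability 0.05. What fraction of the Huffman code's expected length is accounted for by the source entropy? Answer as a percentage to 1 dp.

Entropy H = −Σ p log₂ p ≈ 1.7488 bits.
Huffman merges: 1/20+21/100→13/50; 13/50+7/20→61/100; 39/100+61/100→1. L = 187/100 ≈ 1.8700.
Efficiency = H/L = 1.7488/1.8700 = 93.5%.

93.5%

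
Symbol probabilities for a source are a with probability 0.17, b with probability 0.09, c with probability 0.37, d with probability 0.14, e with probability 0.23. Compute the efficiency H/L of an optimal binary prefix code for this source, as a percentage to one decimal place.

97.0%

Entropy H = −Σ p log₂ p ≈ 2.1627 bits.
Huffman merges: 9/100+7/50→23/100; 17/100+23/100→2/5; 23/100+37/100→3/5; 2/5+3/5→1. L = 223/100 ≈ 2.2300.
Efficiency = H/L = 2.1627/2.2300 = 97.0%.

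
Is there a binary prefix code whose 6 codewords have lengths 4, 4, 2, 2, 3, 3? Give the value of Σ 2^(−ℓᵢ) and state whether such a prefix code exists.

With common denominator 2^4 = 16: Σ 2^(−ℓᵢ) = 1/16 + 1/16 + 4/16 + 4/16 + 2/16 + 2/16 = 14/16 = 0.875.
Kraft's inequality requires Σ ≤ 1; here Σ = 0.875 ≤ 1, so such a prefix code exists.

0.875; yes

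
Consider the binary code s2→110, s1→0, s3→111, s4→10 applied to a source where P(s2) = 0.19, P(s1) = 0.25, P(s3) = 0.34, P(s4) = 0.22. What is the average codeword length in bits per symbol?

L̄ = Σ pᵢ·ℓᵢ = 0.19·3 + 0.25·1 + 0.34·3 + 0.22·2 = 2.28 bits/symbol.

2.28 bits/symbol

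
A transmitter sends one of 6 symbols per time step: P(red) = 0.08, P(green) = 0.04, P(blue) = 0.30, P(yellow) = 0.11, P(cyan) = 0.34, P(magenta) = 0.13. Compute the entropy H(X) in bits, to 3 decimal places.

H = −Σ pᵢ log₂ pᵢ.
−0.08·log₂(0.08) = 0.2915
−0.04·log₂(0.04) = 0.1858
−0.30·log₂(0.30) = 0.5211
−0.11·log₂(0.11) = 0.3503
−0.34·log₂(0.34) = 0.5292
−0.13·log₂(0.13) = 0.3826
Sum ≈ 2.2605 → 2.260 bits.

2.260 bits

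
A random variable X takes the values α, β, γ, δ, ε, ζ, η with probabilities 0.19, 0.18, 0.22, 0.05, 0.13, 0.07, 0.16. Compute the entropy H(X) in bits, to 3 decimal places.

H = −Σ pᵢ log₂ pᵢ.
−0.19·log₂(0.19) = 0.4552
−0.18·log₂(0.18) = 0.4453
−0.22·log₂(0.22) = 0.4806
−0.05·log₂(0.05) = 0.2161
−0.13·log₂(0.13) = 0.3826
−0.07·log₂(0.07) = 0.2686
−0.16·log₂(0.16) = 0.4230
Sum ≈ 2.6714 → 2.671 bits.

2.671 bits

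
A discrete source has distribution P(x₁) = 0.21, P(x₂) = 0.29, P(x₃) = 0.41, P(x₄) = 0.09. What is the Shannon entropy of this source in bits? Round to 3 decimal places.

H = −Σ pᵢ log₂ pᵢ.
−0.21·log₂(0.21) = 0.4728
−0.29·log₂(0.29) = 0.5179
−0.41·log₂(0.41) = 0.5274
−0.09·log₂(0.09) = 0.3127
Sum ≈ 1.8308 → 1.831 bits.

1.831 bits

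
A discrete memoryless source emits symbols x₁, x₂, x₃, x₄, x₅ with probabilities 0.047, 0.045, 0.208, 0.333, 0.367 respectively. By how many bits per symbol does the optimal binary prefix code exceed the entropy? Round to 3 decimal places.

Entropy H = −Σ p log₂ p ≈ 1.9389 bits.
Huffman merges: 9/200+47/1000→23/250; 23/250+26/125→3/10; 3/10+333/1000→633/1000; 367/1000+633/1000→1. L = 81/40 ≈ 2.0250.
L − H = 2.0250 − 1.9389 = 0.086 bits.

0.086 bits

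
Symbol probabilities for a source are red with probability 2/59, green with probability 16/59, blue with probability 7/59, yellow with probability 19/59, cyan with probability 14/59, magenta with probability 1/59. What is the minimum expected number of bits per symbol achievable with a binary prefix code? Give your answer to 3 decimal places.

Repeatedly combine the two least-probable nodes; the expected code length is the sum of the merged weights.
merge 1/59 + 2/59 → 3/59
merge 3/59 + 7/59 → 10/59
merge 10/59 + 14/59 → 24/59
merge 16/59 + 19/59 → 35/59
merge 24/59 + 35/59 → 1
L = 3/59 + 10/59 + 24/59 + 35/59 + 1 = 131/59 ≈ 2.220 bits/symbol.

2.220 bits/symbol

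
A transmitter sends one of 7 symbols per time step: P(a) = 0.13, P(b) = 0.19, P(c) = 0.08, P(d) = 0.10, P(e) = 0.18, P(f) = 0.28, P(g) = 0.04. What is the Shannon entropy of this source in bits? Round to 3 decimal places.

2.607 bits

H = −Σ pᵢ log₂ pᵢ.
−0.13·log₂(0.13) = 0.3826
−0.19·log₂(0.19) = 0.4552
−0.08·log₂(0.08) = 0.2915
−0.10·log₂(0.10) = 0.3322
−0.18·log₂(0.18) = 0.4453
−0.28·log₂(0.28) = 0.5142
−0.04·log₂(0.04) = 0.1858
Sum ≈ 2.6069 → 2.607 bits.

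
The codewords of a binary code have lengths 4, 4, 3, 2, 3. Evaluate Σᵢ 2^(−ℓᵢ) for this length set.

0.625

With common denominator 2^4 = 16: Σ 2^(−ℓᵢ) = 1/16 + 1/16 + 2/16 + 4/16 + 2/16 = 10/16 = 0.625.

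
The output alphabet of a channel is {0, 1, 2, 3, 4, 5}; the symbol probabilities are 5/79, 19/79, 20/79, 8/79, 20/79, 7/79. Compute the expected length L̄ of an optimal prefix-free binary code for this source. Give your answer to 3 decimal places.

Repeatedly combine the two least-probable nodes; the expected code length is the sum of the merged weights.
merge 5/79 + 7/79 → 12/79
merge 8/79 + 12/79 → 20/79
merge 19/79 + 20/79 → 39/79
merge 20/79 + 20/79 → 40/79
merge 39/79 + 40/79 → 1
L = 12/79 + 20/79 + 39/79 + 40/79 + 1 = 190/79 ≈ 2.405 bits/symbol.

2.405 bits/symbol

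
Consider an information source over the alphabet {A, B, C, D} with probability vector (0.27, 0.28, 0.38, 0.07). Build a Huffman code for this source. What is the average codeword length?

Repeatedly combine the two least-probable nodes; the expected code length is the sum of the merged weights.
merge 7/100 + 27/100 → 17/50
merge 7/25 + 17/50 → 31/50
merge 19/50 + 31/50 → 1
L = 17/50 + 31/50 + 1 = 49/25 = 1.96 bits/symbol.

1.96 bits/symbol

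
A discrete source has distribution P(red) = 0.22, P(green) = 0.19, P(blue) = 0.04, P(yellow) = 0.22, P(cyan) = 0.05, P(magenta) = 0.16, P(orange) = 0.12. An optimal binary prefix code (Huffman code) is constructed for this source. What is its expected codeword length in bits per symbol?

Repeatedly combine the two least-probable nodes; the expected code length is the sum of the merged weights.
merge 1/25 + 1/20 → 9/100
merge 9/100 + 3/25 → 21/100
merge 4/25 + 19/100 → 7/20
merge 21/100 + 11/50 → 43/100
merge 11/50 + 7/20 → 57/100
merge 43/100 + 57/100 → 1
L = 9/100 + 21/100 + 7/20 + 43/100 + 57/100 + 1 = 53/20 = 2.65 bits/symbol.

2.65 bits/symbol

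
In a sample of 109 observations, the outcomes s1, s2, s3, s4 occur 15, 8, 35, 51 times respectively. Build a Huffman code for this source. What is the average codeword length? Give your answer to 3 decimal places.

1.743 bits/symbol

Probabilities are the counts divided by 109.
Repeatedly combine the two least-probable nodes; the expected code length is the sum of the merged weights.
merge 8/109 + 15/109 → 23/109
merge 23/109 + 35/109 → 58/109
merge 51/109 + 58/109 → 1
L = 23/109 + 58/109 + 1 = 190/109 ≈ 1.743 bits/symbol.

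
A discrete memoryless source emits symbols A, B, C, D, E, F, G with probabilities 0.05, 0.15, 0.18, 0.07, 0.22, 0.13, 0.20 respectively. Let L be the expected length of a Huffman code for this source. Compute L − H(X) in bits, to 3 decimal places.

0.032 bits

Entropy H = −Σ p log₂ p ≈ 2.6681 bits.
Huffman merges: 1/20+7/100→3/25; 3/25+13/100→1/4; 3/20+9/50→33/100; 1/5+11/50→21/50; 1/4+33/100→29/50; 21/50+29/50→1. L = 27/10 ≈ 2.7000.
L − H = 2.7000 − 2.6681 = 0.032 bits.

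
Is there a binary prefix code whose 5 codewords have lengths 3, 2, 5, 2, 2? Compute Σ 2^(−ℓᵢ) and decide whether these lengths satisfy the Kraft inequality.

0.90625; yes

With common denominator 2^5 = 32: Σ 2^(−ℓᵢ) = 4/32 + 8/32 + 1/32 + 8/32 + 8/32 = 29/32 = 0.90625.
Kraft's inequality requires Σ ≤ 1; here Σ = 0.90625 ≤ 1, so such a prefix code exists.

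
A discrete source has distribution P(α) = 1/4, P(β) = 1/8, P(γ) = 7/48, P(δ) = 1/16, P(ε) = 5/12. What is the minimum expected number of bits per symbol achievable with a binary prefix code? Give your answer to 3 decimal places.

2.104 bits/symbol

Repeatedly combine the two least-probable nodes; the expected code length is the sum of the merged weights.
merge 1/16 + 1/8 → 3/16
merge 7/48 + 3/16 → 1/3
merge 1/4 + 1/3 → 7/12
merge 5/12 + 7/12 → 1
L = 3/16 + 1/3 + 7/12 + 1 = 101/48 ≈ 2.104 bits/symbol.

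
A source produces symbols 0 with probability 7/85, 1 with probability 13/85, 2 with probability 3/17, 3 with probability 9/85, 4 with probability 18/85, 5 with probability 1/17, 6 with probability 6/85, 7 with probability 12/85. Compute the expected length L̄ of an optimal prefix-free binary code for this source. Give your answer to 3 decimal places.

Repeatedly combine the two least-probable nodes; the expected code length is the sum of the merged weights.
merge 1/17 + 6/85 → 11/85
merge 7/85 + 9/85 → 16/85
merge 11/85 + 12/85 → 23/85
merge 13/85 + 3/17 → 28/85
merge 16/85 + 18/85 → 2/5
merge 23/85 + 28/85 → 3/5
merge 2/5 + 3/5 → 1
L = 11/85 + 16/85 + 23/85 + 28/85 + 2/5 + 3/5 + 1 = 248/85 ≈ 2.918 bits/symbol.

2.918 bits/symbol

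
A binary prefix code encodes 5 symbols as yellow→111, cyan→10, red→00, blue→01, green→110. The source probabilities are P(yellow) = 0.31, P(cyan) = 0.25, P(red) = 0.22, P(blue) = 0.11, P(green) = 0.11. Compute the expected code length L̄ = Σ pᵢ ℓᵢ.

2.42 bits/symbol

L̄ = Σ pᵢ·ℓᵢ = 0.31·3 + 0.25·2 + 0.22·2 + 0.11·2 + 0.11·3 = 2.42 bits/symbol.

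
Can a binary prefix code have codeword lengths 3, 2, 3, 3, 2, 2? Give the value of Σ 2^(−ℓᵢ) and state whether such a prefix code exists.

With common denominator 2^3 = 8: Σ 2^(−ℓᵢ) = 1/8 + 2/8 + 1/8 + 1/8 + 2/8 + 2/8 = 9/8 = 1.125.
Kraft's inequality requires Σ ≤ 1; here Σ = 1.125 > 1, so no such prefix code exists.

1.125; no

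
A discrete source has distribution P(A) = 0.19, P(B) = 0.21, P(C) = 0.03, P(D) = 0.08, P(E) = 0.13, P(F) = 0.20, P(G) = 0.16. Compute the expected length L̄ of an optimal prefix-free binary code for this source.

Repeatedly combine the two least-probable nodes; the expected code length is the sum of the merged weights.
merge 3/100 + 2/25 → 11/100
merge 11/100 + 13/100 → 6/25
merge 4/25 + 19/100 → 7/20
merge 1/5 + 21/100 → 41/100
merge 6/25 + 7/20 → 59/100
merge 41/100 + 59/100 → 1
L = 11/100 + 6/25 + 7/20 + 41/100 + 59/100 + 1 = 27/10 = 2.7 bits/symbol.

2.7 bits/symbol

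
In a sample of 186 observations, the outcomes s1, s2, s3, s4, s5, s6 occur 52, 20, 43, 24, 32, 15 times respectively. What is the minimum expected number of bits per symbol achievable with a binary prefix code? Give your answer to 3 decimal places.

Probabilities are the counts divided by 186.
Repeatedly combine the two least-probable nodes; the expected code length is the sum of the merged weights.
merge 5/62 + 10/93 → 35/186
merge 4/31 + 16/93 → 28/93
merge 35/186 + 43/186 → 13/31
merge 26/93 + 28/93 → 18/31
merge 13/31 + 18/31 → 1
L = 35/186 + 28/93 + 13/31 + 18/31 + 1 = 463/186 ≈ 2.489 bits/symbol.

2.489 bits/symbol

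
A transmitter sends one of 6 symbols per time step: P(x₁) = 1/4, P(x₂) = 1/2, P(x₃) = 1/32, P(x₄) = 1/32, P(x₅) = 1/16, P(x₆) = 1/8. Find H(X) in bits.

1.9375 bits

Each probability is a power of 1/2, so log₂(1/p) is an integer.
H = Σ p·log₂(1/p) = 1/4·2 + 1/2·1 + 1/32·5 + 1/32·5 + 1/16·4 + 1/8·3 = 1.9375 bits.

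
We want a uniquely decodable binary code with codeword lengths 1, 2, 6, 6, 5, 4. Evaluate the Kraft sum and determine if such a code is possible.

0.875; yes

With common denominator 2^6 = 64: Σ 2^(−ℓᵢ) = 32/64 + 16/64 + 1/64 + 1/64 + 2/64 + 4/64 = 56/64 = 0.875.
Kraft's inequality requires Σ ≤ 1; here Σ = 0.875 ≤ 1, so such a prefix code exists.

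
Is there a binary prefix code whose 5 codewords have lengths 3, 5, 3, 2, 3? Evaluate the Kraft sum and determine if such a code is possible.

0.65625; yes

With common denominator 2^5 = 32: Σ 2^(−ℓᵢ) = 4/32 + 1/32 + 4/32 + 8/32 + 4/32 = 21/32 = 0.65625.
Kraft's inequality requires Σ ≤ 1; here Σ = 0.65625 ≤ 1, so such a prefix code exists.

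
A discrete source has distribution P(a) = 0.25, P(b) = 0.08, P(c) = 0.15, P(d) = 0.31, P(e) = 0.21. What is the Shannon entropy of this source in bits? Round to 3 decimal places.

2.199 bits

H = −Σ pᵢ log₂ pᵢ.
−0.25·log₂(0.25) = 0.5000
−0.08·log₂(0.08) = 0.2915
−0.15·log₂(0.15) = 0.4105
−0.31·log₂(0.31) = 0.5238
−0.21·log₂(0.21) = 0.4728
Sum ≈ 2.1987 → 2.199 bits.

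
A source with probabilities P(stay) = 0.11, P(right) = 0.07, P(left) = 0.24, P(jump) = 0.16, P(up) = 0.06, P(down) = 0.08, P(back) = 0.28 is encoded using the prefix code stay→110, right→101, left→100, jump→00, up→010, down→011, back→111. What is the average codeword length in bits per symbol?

2.84 bits/symbol

L̄ = Σ pᵢ·ℓᵢ = 0.11·3 + 0.07·3 + 0.24·3 + 0.16·2 + 0.06·3 + 0.08·3 + 0.28·3 = 2.84 bits/symbol.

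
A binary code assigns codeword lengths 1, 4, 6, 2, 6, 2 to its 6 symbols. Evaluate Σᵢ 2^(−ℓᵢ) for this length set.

With common denominator 2^6 = 64: Σ 2^(−ℓᵢ) = 32/64 + 4/64 + 1/64 + 16/64 + 1/64 + 16/64 = 70/64 = 1.09375.

1.09375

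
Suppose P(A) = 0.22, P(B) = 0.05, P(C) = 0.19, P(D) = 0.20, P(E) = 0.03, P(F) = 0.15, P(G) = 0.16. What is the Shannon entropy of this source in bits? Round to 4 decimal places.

2.6016 bits

H = −Σ pᵢ log₂ pᵢ.
−0.22·log₂(0.22) = 0.4806
−0.05·log₂(0.05) = 0.2161
−0.19·log₂(0.19) = 0.4552
−0.20·log₂(0.20) = 0.4644
−0.03·log₂(0.03) = 0.1518
−0.15·log₂(0.15) = 0.4105
−0.16·log₂(0.16) = 0.4230
Sum ≈ 2.6016 → 2.6016 bits.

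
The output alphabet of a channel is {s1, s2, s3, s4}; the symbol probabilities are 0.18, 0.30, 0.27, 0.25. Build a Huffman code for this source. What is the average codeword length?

2 bits/symbol

Repeatedly combine the two least-probable nodes; the expected code length is the sum of the merged weights.
merge 9/50 + 1/4 → 43/100
merge 27/100 + 3/10 → 57/100
merge 43/100 + 57/100 → 1
L = 43/100 + 57/100 + 1 = 2 bits/symbol.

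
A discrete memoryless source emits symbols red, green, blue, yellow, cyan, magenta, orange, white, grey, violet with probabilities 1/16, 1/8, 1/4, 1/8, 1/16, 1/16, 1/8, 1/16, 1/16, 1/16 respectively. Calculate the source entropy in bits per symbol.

Each probability is a power of 1/2, so log₂(1/p) is an integer.
H = Σ p·log₂(1/p) = 1/16·4 + 1/8·3 + 1/4·2 + 1/8·3 + 1/16·4 + 1/16·4 + 1/8·3 + 1/16·4 + 1/16·4 + 1/16·4 = 3.125 bits.

3.125 bits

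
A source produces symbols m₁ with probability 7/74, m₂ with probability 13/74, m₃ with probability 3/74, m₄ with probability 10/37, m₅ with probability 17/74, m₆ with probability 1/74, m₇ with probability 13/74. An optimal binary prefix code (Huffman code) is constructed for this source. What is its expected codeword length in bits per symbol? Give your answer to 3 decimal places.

Repeatedly combine the two least-probable nodes; the expected code length is the sum of the merged weights.
merge 1/74 + 3/74 → 2/37
merge 2/37 + 7/74 → 11/74
merge 11/74 + 13/74 → 12/37
merge 13/74 + 17/74 → 15/37
merge 10/37 + 12/37 → 22/37
merge 15/37 + 22/37 → 1
L = 2/37 + 11/74 + 12/37 + 15/37 + 22/37 + 1 = 187/74 ≈ 2.527 bits/symbol.

2.527 bits/symbol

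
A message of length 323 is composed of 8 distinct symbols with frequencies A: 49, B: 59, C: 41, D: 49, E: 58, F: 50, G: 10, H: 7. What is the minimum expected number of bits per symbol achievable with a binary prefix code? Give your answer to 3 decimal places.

2.870 bits/symbol

Probabilities are the counts divided by 323.
Repeatedly combine the two least-probable nodes; the expected code length is the sum of the merged weights.
merge 7/323 + 10/323 → 1/19
merge 1/19 + 41/323 → 58/323
merge 49/323 + 49/323 → 98/323
merge 50/323 + 58/323 → 108/323
merge 58/323 + 59/323 → 117/323
merge 98/323 + 108/323 → 206/323
merge 117/323 + 206/323 → 1
L = 1/19 + 58/323 + 98/323 + 108/323 + 117/323 + 206/323 + 1 = 927/323 ≈ 2.870 bits/symbol.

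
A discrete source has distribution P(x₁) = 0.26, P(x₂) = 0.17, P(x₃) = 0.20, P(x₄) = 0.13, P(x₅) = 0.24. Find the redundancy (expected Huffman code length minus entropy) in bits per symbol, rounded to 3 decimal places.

0.019 bits

Entropy H = −Σ p log₂ p ≈ 2.2810 bits.
Huffman merges: 13/100+17/100→3/10; 1/5+6/25→11/25; 13/50+3/10→14/25; 11/25+14/25→1. L = 23/10 ≈ 2.3000.
L − H = 2.3000 − 2.2810 = 0.019 bits.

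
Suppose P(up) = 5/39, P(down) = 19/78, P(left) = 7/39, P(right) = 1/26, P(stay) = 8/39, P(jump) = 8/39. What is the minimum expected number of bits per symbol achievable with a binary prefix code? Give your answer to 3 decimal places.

Repeatedly combine the two least-probable nodes; the expected code length is the sum of the merged weights.
merge 1/26 + 5/39 → 1/6
merge 1/6 + 7/39 → 9/26
merge 8/39 + 8/39 → 16/39
merge 19/78 + 9/26 → 23/39
merge 16/39 + 23/39 → 1
L = 1/6 + 9/26 + 16/39 + 23/39 + 1 = 98/39 ≈ 2.513 bits/symbol.

2.513 bits/symbol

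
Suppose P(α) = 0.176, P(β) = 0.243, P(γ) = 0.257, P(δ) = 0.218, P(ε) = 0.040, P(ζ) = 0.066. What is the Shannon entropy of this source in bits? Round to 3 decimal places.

2.364 bits

H = −Σ pᵢ log₂ pᵢ.
−0.176·log₂(0.176) = 0.4411
−0.243·log₂(0.243) = 0.4960
−0.257·log₂(0.257) = 0.5038
−0.218·log₂(0.218) = 0.4791
−0.040·log₂(0.040) = 0.1858
−0.066·log₂(0.066) = 0.2588
Sum ≈ 2.3645 → 2.364 bits.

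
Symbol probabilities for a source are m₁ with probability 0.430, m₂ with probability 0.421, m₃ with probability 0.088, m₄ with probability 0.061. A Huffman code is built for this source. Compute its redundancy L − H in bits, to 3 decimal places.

0.115 bits

Entropy H = −Σ p log₂ p ≈ 1.6037 bits.
Huffman merges: 61/1000+11/125→149/1000; 149/1000+421/1000→57/100; 43/100+57/100→1. L = 1719/1000 ≈ 1.7190.
L − H = 1.7190 − 1.6037 = 0.115 bits.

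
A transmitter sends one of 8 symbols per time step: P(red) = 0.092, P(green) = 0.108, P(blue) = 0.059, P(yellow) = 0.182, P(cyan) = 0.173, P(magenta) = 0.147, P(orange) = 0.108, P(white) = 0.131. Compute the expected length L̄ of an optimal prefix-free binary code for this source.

2.969 bits/symbol

Repeatedly combine the two least-probable nodes; the expected code length is the sum of the merged weights.
merge 59/1000 + 23/250 → 151/1000
merge 27/250 + 27/250 → 27/125
merge 131/1000 + 147/1000 → 139/500
merge 151/1000 + 173/1000 → 81/250
merge 91/500 + 27/125 → 199/500
merge 139/500 + 81/250 → 301/500
merge 199/500 + 301/500 → 1
L = 151/1000 + 27/125 + 139/500 + 81/250 + 199/500 + 301/500 + 1 = 2969/1000 = 2.969 bits/symbol.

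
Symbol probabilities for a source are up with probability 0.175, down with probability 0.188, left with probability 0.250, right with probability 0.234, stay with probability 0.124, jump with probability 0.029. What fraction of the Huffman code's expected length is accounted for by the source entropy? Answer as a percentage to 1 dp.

96.9%

Entropy H = −Σ p log₂ p ≈ 2.4052 bits.
Huffman merges: 29/1000+31/250→153/1000; 153/1000+7/40→41/125; 47/250+117/500→211/500; 1/4+41/125→289/500; 211/500+289/500→1. L = 2481/1000 ≈ 2.4810.
Efficiency = H/L = 2.4052/2.4810 = 96.9%.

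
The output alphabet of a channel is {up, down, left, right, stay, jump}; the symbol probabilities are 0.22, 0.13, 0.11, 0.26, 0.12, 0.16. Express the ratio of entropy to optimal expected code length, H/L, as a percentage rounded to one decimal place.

Entropy H = −Σ p log₂ p ≈ 2.5089 bits.
Huffman merges: 11/100+3/25→23/100; 13/100+4/25→29/100; 11/50+23/100→9/20; 13/50+29/100→11/20; 9/20+11/20→1. L = 63/25 ≈ 2.5200.
Efficiency = H/L = 2.5089/2.5200 = 99.6%.

99.6%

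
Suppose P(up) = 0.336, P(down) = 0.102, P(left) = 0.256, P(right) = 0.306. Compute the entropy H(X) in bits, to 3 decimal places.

1.891 bits

H = −Σ pᵢ log₂ pᵢ.
−0.336·log₂(0.336) = 0.5287
−0.102·log₂(0.102) = 0.3359
−0.256·log₂(0.256) = 0.5032
−0.306·log₂(0.306) = 0.5228
Sum ≈ 1.8906 → 1.891 bits.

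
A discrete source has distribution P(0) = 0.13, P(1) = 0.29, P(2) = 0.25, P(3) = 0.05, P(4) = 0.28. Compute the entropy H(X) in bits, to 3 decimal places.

H = −Σ pᵢ log₂ pᵢ.
−0.13·log₂(0.13) = 0.3826
−0.29·log₂(0.29) = 0.5179
−0.25·log₂(0.25) = 0.5000
−0.05·log₂(0.05) = 0.2161
−0.28·log₂(0.28) = 0.5142
Sum ≈ 2.1309 → 2.131 bits.

2.131 bits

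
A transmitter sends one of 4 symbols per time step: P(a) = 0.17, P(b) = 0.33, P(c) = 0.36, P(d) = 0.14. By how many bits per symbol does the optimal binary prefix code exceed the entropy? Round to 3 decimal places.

Entropy H = −Σ p log₂ p ≈ 1.8901 bits.
Huffman merges: 7/50+17/100→31/100; 31/100+33/100→16/25; 9/25+16/25→1. L = 39/20 ≈ 1.9500.
L − H = 1.9500 − 1.8901 = 0.060 bits.

0.060 bits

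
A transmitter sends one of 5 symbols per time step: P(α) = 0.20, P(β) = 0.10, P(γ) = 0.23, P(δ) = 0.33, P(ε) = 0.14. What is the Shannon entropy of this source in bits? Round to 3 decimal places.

H = −Σ pᵢ log₂ pᵢ.
−0.20·log₂(0.20) = 0.4644
−0.10·log₂(0.10) = 0.3322
−0.23·log₂(0.23) = 0.4877
−0.33·log₂(0.33) = 0.5278
−0.14·log₂(0.14) = 0.3971
Sum ≈ 2.2092 → 2.209 bits.

2.209 bits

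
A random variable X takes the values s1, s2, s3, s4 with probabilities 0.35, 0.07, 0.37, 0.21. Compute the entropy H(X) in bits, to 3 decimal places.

H = −Σ pᵢ log₂ pᵢ.
−0.35·log₂(0.35) = 0.5301
−0.07·log₂(0.07) = 0.2686
−0.37·log₂(0.37) = 0.5307
−0.21·log₂(0.21) = 0.4728
Sum ≈ 1.8022 → 1.802 bits.

1.802 bits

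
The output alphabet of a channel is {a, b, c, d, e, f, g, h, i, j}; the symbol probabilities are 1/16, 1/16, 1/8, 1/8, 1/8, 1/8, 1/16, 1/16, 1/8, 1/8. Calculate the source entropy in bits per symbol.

3.25 bits

Each probability is a power of 1/2, so log₂(1/p) is an integer.
H = Σ p·log₂(1/p) = 1/16·4 + 1/16·4 + 1/8·3 + 1/8·3 + 1/8·3 + 1/8·3 + 1/16·4 + 1/16·4 + 1/8·3 + 1/8·3 = 3.25 bits.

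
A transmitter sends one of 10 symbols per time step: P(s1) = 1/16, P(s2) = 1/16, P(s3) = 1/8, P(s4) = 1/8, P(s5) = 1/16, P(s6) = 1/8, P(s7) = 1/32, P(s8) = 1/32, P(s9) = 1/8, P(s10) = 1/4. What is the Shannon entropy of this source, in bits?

Each probability is a power of 1/2, so log₂(1/p) is an integer.
H = Σ p·log₂(1/p) = 1/16·4 + 1/16·4 + 1/8·3 + 1/8·3 + 1/16·4 + 1/8·3 + 1/32·5 + 1/32·5 + 1/8·3 + 1/4·2 = 3.0625 bits.

3.0625 bits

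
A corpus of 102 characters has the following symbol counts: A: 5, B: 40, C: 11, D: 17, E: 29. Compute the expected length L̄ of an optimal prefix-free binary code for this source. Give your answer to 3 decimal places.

2.088 bits/symbol

Probabilities are the counts divided by 102.
Repeatedly combine the two least-probable nodes; the expected code length is the sum of the merged weights.
merge 5/102 + 11/102 → 8/51
merge 8/51 + 1/6 → 11/34
merge 29/102 + 11/34 → 31/51
merge 20/51 + 31/51 → 1
L = 8/51 + 11/34 + 31/51 + 1 = 71/34 ≈ 2.088 bits/symbol.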